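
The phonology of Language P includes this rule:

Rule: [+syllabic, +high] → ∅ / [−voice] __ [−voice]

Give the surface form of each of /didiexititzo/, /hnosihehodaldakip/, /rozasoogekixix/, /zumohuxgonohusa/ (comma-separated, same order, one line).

didiexttzo, hnoshehodaldakp, rozasoogekxx, zumohxgonohsa

/didiexititzo/: /i/ is a high vowel flanked by voiceless consonants /x/ and /t/, so it deletes. /i/ is a high vowel flanked by voiceless consonants /t/ and /t/, so it deletes. → [didiexttzo].
/hnosihehodaldakip/: /i/ is a high vowel flanked by voiceless consonants /s/ and /h/, so it deletes. /i/ is a high vowel flanked by voiceless consonants /k/ and /p/, so it deletes. → [hnoshehodaldakp].
/rozasoogekixix/: /i/ is a high vowel flanked by voiceless consonants /k/ and /x/, so it deletes. /i/ is a high vowel flanked by voiceless consonants /x/ and /x/, so it deletes. → [rozasoogekxx].
/zumohuxgonohusa/: /u/ is a high vowel flanked by voiceless consonants /h/ and /x/, so it deletes. /u/ is a high vowel flanked by voiceless consonants /h/ and /s/, so it deletes. → [zumohxgonohsa].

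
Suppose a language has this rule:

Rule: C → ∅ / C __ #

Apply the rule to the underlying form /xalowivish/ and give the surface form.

/h/ is the second consonant of a word-final cluster /sh/, so it deletes.
The other instances of /x/, /l/, /w/, /v/, /s/ do not occur in the required environment and remain unchanged.
Surface form: [xalowivis].

xalowivis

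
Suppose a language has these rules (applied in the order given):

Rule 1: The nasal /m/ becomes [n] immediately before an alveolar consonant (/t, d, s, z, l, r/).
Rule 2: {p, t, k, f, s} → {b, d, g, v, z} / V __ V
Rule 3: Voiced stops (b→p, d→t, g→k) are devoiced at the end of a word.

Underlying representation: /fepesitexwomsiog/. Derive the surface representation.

Rule 1 (nasal place assimilation): /m/ precedes the alveolar consonant /s/, so it assimilates in place to [n]. /fepesitexwomsiog/ → fepesitexwonsiog.
Rule 2 (intervocalic voicing): /p/ is a voiceless obstruent between vowels /e/ and /e/, so it voices to [b]. /s/ is a voiceless obstruent between vowels /e/ and /i/, so it voices to [z]. /t/ is a voiceless obstruent between vowels /i/ and /e/, so it voices to [d]. /fepesitexwonsiog/ → febezidexwonsiog.
Rule 3 (final devoicing): /g/ is a voiced stop in word-final position, so it devoices to [k]. /febezidexwonsiog/ → febezidexwonsiok.

febezidexwonsiok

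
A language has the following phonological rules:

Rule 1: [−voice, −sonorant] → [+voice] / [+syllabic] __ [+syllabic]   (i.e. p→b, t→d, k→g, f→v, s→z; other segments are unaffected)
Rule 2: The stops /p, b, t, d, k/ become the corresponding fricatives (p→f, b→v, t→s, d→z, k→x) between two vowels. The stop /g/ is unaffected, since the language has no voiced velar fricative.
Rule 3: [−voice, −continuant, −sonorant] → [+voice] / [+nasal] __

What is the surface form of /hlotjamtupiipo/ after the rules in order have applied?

hlotjamduviivo

Rule 1 (intervocalic voicing): /p/ is a voiceless obstruent between vowels /u/ and /i/, so it voices to [b]. /p/ is a voiceless obstruent between vowels /i/ and /o/, so it voices to [b]. /hlotjamtupiipo/ → hlotjamtubiibo.
Rule 2 (intervocalic spirantization): /b/ is a stop between vowels /u/ and /i/, so it spirantizes to the fricative [v]. /b/ is a stop between vowels /i/ and /o/, so it spirantizes to the fricative [v]. /hlotjamtubiibo/ → hlotjamtuviivo.
Rule 3 (post-nasal voicing): /t/ is a voiceless stop immediately after the nasal /m/, so it voices to [d]. /hlotjamtuviivo/ → hlotjamduviivo.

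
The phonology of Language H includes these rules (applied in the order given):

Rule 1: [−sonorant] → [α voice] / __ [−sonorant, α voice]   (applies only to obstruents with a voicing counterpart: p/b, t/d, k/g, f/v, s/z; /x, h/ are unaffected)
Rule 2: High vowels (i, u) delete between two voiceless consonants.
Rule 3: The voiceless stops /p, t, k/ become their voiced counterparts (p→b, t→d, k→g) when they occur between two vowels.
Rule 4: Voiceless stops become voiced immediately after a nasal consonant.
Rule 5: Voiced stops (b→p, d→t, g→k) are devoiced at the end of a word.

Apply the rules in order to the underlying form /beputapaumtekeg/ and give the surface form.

beptabaumdegek

Rule 1 (regressive voicing assimilation): no segment meets the environment; /beputapaumtekeg/ is unchanged.
Rule 2 (high vowel syncope): /u/ is a high vowel flanked by voiceless consonants /p/ and /t/, so it deletes. /beputapaumtekeg/ → beptapaumtekeg.
Rule 3 (intervocalic voicing): /p/ is a voiceless stop between vowels /a/ and /a/, so it voices to [b]. /k/ is a voiceless stop between vowels /e/ and /e/, so it voices to [g]. /beptapaumtekeg/ → beptabaumtegeg.
Rule 4 (post-nasal voicing): /t/ is a voiceless stop immediately after the nasal /m/, so it voices to [d]. /beptabaumtegeg/ → beptabaumdegeg.
Rule 5 (final devoicing): /g/ is a voiced stop in word-final position, so it devoices to [k]. /beptabaumdegeg/ → beptabaumdegek.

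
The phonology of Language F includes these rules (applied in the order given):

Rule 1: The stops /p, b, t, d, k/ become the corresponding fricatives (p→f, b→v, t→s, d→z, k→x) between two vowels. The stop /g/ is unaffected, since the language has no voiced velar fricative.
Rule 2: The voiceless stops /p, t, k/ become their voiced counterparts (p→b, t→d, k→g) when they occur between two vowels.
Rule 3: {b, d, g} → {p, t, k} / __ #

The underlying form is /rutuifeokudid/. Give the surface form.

Rule 1 (intervocalic spirantization): /t/ is a stop between vowels /u/ and /u/, so it spirantizes to the fricative [s]. /k/ is a stop between vowels /o/ and /u/, so it spirantizes to the fricative [x]. /d/ is a stop between vowels /u/ and /i/, so it spirantizes to the fricative [z]. /rutuifeokudid/ → rusuifeoxuzid.
Rule 2 (intervocalic voicing): no segment meets the environment; /rusuifeoxuzid/ is unchanged.
Rule 3 (final devoicing): /d/ is a voiced stop in word-final position, so it devoices to [t]. /rusuifeoxuzid/ → rusuifeoxuzit.

rusuifeoxuzit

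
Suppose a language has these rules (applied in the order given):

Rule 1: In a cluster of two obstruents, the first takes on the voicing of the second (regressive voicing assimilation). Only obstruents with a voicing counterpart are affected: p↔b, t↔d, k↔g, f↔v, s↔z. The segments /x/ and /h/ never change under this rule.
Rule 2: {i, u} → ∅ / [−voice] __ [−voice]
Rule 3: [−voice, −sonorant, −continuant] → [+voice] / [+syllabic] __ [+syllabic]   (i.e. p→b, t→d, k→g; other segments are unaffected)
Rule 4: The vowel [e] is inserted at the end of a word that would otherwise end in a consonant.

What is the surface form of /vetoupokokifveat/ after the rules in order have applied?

Rule 1 (regressive voicing assimilation): /f/ precedes the voiced obstruent /v/, so it voices to [v] by assimilation. /vetoupokokifveat/ → vetoupokokivveat.
Rule 2 (high vowel syncope): no segment meets the environment; /vetoupokokivveat/ is unchanged.
Rule 3 (intervocalic voicing): /t/ is a voiceless stop between vowels /e/ and /o/, so it voices to [d]. /p/ is a voiceless stop between vowels /u/ and /o/, so it voices to [b]. /k/ is a voiceless stop between vowels /o/ and /o/, so it voices to [g]. /k/ is a voiceless stop between vowels /o/ and /i/, so it voices to [g]. /vetoupokokivveat/ → vedoubogogivveat.
Rule 4 (final e-epenthesis): the form ends in the consonant /t/, so [e] is inserted word-finally. /vedoubogogivveat/ → vedoubogogivveate.

vedoubogogivveate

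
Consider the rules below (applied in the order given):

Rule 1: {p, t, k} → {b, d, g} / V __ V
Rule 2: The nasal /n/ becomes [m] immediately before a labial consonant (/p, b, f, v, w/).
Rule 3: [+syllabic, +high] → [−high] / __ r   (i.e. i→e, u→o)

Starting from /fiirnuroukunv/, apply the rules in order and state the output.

fiernorougumv

Rule 1 (intervocalic voicing): /k/ is a voiceless stop between vowels /u/ and /u/, so it voices to [g]. /fiirnuroukunv/ → fiirnurougunv.
Rule 2 (nasal place assimilation): /n/ precedes the labial consonant /v/, so it assimilates in place to [m]. /fiirnurougunv/ → fiirnurougumv.
Rule 3 (pre-rhotic lowering): /i/ is a high vowel immediately before /r/, so it lowers to [e]. /u/ is a high vowel immediately before /r/, so it lowers to [o]. /fiirnurougumv/ → fiernorougumv.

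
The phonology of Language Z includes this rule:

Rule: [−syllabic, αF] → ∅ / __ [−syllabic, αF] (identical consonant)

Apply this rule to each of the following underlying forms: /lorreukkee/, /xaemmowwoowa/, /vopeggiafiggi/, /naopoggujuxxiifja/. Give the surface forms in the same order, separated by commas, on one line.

loreukee, xaemowoowa, vopegiafigi, naopogujuxiifja

/lorreukkee/: /rr/ is a geminate; the first /r/ deletes. /kk/ is a geminate; the first /k/ deletes. → [loreukee].
/xaemmowwoowa/: /mm/ is a geminate; the first /m/ deletes. /ww/ is a geminate; the first /w/ deletes. → [xaemowoowa].
/vopeggiafiggi/: /gg/ is a geminate; the first /g/ deletes. /gg/ is a geminate; the first /g/ deletes. → [vopegiafigi].
/naopoggujuxxiifja/: /gg/ is a geminate; the first /g/ deletes. /xx/ is a geminate; the first /x/ deletes. → [naopogujuxiifja].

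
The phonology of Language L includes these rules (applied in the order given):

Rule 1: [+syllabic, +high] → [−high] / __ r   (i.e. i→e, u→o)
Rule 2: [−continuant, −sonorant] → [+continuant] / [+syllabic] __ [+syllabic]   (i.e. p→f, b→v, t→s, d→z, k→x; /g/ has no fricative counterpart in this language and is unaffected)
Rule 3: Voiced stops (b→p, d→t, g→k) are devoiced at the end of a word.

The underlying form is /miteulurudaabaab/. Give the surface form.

miseuloruzaavaap

Rule 1 (pre-rhotic lowering): /u/ is a high vowel immediately before /r/, so it lowers to [o]. /miteulurudaabaab/ → miteulorudaabaab.
Rule 2 (intervocalic spirantization): /t/ is a stop between vowels /i/ and /e/, so it spirantizes to the fricative [s]. /d/ is a stop between vowels /u/ and /a/, so it spirantizes to the fricative [z]. /b/ is a stop between vowels /a/ and /a/, so it spirantizes to the fricative [v]. /miteulorudaabaab/ → miseuloruzaavaab.
Rule 3 (final devoicing): /b/ is a voiced stop in word-final position, so it devoices to [p]. /miseuloruzaavaab/ → miseuloruzaavaap.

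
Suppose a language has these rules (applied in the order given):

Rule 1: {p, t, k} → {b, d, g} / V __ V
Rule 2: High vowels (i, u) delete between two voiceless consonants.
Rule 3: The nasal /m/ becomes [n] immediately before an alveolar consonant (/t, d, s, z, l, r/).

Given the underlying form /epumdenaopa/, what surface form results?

ebundenaoba

Rule 1 (intervocalic voicing): /p/ is a voiceless stop between vowels /e/ and /u/, so it voices to [b]. /p/ is a voiceless stop between vowels /o/ and /a/, so it voices to [b]. /epumdenaopa/ → ebumdenaoba.
Rule 2 (high vowel syncope): no segment meets the environment; /ebumdenaoba/ is unchanged.
Rule 3 (nasal place assimilation): /m/ precedes the alveolar consonant /d/, so it assimilates in place to [n]. /ebumdenaoba/ → ebundenaoba.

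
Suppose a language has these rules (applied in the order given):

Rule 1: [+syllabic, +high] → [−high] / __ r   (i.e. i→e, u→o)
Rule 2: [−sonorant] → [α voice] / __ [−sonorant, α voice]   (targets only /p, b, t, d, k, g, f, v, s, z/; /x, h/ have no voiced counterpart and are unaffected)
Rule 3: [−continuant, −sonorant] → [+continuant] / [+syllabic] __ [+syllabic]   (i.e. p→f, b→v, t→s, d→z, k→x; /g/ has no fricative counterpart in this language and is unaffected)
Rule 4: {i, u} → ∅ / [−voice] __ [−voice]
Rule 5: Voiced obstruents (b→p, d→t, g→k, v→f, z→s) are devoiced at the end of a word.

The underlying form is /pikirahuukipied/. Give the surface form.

Rule 1 (pre-rhotic lowering): /i/ is a high vowel immediately before /r/, so it lowers to [e]. /pikirahuukipied/ → pikerahuukipied.
Rule 2 (regressive voicing assimilation): no segment meets the environment; /pikerahuukipied/ is unchanged.
Rule 3 (intervocalic spirantization): /k/ is a stop between vowels /i/ and /e/, so it spirantizes to the fricative [x]. /k/ is a stop between vowels /u/ and /i/, so it spirantizes to the fricative [x]. /p/ is a stop between vowels /i/ and /i/, so it spirantizes to the fricative [f]. /pikerahuukipied/ → pixerahuuxified.
Rule 4 (high vowel syncope): /i/ is a high vowel flanked by voiceless consonants /p/ and /x/, so it deletes. /i/ is a high vowel flanked by voiceless consonants /x/ and /f/, so it deletes. /pixerahuuxified/ → pxerahuuxfied.
Rule 5 (final devoicing): /d/ is a voiced obstruent in word-final position, so it devoices to [t]. /pxerahuuxfied/ → pxerahuuxfiet.

pxerahuuxfiet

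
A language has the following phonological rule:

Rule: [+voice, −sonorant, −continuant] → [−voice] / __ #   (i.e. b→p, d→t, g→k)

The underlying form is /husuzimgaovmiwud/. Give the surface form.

husuzimgaovmiwut

Scanning /husuzimgaovmiwud/: /g/ at position 8 is not in the conditioning environment; /d/ is a voiced stop in word-final position, so it devoices to [t].
Result: [husuzimgaovmiwut].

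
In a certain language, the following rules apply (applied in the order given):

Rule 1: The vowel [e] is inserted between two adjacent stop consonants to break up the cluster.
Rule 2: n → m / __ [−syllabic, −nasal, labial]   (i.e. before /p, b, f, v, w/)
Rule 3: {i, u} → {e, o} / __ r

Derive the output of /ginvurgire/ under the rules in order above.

Rule 1 (stop-cluster e-epenthesis): no segment meets the environment; /ginvurgire/ is unchanged.
Rule 2 (nasal place assimilation): /n/ precedes the labial consonant /v/, so it assimilates in place to [m]. /ginvurgire/ → gimvurgire.
Rule 3 (pre-rhotic lowering): /u/ is a high vowel immediately before /r/, so it lowers to [o]. /i/ is a high vowel immediately before /r/, so it lowers to [e]. /gimvurgire/ → gimvorgere.

gimvorgere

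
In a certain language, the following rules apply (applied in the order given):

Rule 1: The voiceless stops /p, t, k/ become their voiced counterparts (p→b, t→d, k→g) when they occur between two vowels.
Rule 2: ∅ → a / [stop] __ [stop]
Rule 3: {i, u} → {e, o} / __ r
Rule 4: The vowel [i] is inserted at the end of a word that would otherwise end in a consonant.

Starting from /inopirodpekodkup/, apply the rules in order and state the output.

Rule 1 (intervocalic voicing): /p/ is a voiceless stop between vowels /o/ and /i/, so it voices to [b]. /k/ is a voiceless stop between vowels /e/ and /o/, so it voices to [g]. /inopirodpekodkup/ → inobirodpegodkup.
Rule 2 (stop-cluster a-epenthesis): /d/ and /p/ form a stop–stop cluster, so [a] is inserted between them. /d/ and /k/ form a stop–stop cluster, so [a] is inserted between them. /inobirodpegodkup/ → inobirodapegodakup.
Rule 3 (pre-rhotic lowering): /i/ is a high vowel immediately before /r/, so it lowers to [e]. /inobirodapegodakup/ → inoberodapegodakup.
Rule 4 (final i-epenthesis): the form ends in the consonant /p/, so [i] is inserted word-finally. /inoberodapegodakup/ → inoberodapegodakupi.

inoberodapegodakupi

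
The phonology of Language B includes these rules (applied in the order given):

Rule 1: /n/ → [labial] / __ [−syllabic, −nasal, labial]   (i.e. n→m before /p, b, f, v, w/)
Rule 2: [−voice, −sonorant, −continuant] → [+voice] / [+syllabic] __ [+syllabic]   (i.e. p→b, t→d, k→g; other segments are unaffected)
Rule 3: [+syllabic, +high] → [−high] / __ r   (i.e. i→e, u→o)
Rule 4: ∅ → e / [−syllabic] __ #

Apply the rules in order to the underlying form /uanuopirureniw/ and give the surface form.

Rule 1 (nasal place assimilation): no segment meets the environment; /uanuopirureniw/ is unchanged.
Rule 2 (intervocalic voicing): /p/ is a voiceless stop between vowels /o/ and /i/, so it voices to [b]. /uanuopirureniw/ → uanuobirureniw.
Rule 3 (pre-rhotic lowering): /i/ is a high vowel immediately before /r/, so it lowers to [e]. /u/ is a high vowel immediately before /r/, so it lowers to [o]. /uanuobirureniw/ → uanuoberoreniw.
Rule 4 (final e-epenthesis): the form ends in the consonant /w/, so [e] is inserted word-finally. /uanuoberoreniw/ → uanuoberoreniwe.

uanuoberoreniwe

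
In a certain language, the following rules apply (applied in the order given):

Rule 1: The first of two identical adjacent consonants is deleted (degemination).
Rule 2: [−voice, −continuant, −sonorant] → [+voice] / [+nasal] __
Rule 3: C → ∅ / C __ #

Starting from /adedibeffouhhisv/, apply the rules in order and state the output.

Rule 1 (degemination): /ff/ is a geminate; the first /f/ deletes. /hh/ is a geminate; the first /h/ deletes. /adedibeffouhhisv/ → adedibefouhisv.
Rule 2 (post-nasal voicing): no segment meets the environment; /adedibefouhisv/ is unchanged.
Rule 3 (final cluster simplification): /v/ is the second consonant of a word-final cluster /sv/, so it deletes. /adedibefouhisv/ → adedibefouhis.

adedibefouhis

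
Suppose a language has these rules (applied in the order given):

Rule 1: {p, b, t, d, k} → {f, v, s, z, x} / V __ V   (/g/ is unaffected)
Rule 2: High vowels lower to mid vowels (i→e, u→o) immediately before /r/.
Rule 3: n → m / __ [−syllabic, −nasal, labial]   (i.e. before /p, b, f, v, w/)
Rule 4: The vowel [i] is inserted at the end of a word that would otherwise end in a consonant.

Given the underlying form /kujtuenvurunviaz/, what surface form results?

Rule 1 (intervocalic spirantization): no segment meets the environment; /kujtuenvurunviaz/ is unchanged.
Rule 2 (pre-rhotic lowering): /u/ is a high vowel immediately before /r/, so it lowers to [o]. /kujtuenvurunviaz/ → kujtuenvorunviaz.
Rule 3 (nasal place assimilation): /n/ precedes the labial consonant /v/, so it assimilates in place to [m]. /n/ precedes the labial consonant /v/, so it assimilates in place to [m]. /kujtuenvorunviaz/ → kujtuemvorumviaz.
Rule 4 (final i-epenthesis): the form ends in the consonant /z/, so [i] is inserted word-finally. /kujtuemvorumviaz/ → kujtuemvorumviazi.

kujtuemvorumviazi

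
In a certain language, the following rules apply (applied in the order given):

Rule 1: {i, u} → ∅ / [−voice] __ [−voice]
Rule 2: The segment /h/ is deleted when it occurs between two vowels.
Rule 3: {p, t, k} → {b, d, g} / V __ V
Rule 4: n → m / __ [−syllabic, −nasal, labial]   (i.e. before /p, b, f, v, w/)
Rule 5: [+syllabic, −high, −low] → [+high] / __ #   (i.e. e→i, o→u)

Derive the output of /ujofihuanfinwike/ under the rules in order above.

Rule 1 (high vowel syncope): /i/ is a high vowel flanked by voiceless consonants /f/ and /h/, so it deletes. /ujofihuanfinwike/ → ujofhuanfinwike.
Rule 2 (intervocalic h-deletion): no segment meets the environment; /ujofhuanfinwike/ is unchanged.
Rule 3 (intervocalic voicing): /k/ is a voiceless stop between vowels /i/ and /e/, so it voices to [g]. /ujofhuanfinwike/ → ujofhuanfinwige.
Rule 4 (nasal place assimilation): /n/ precedes the labial consonant /f/, so it assimilates in place to [m]. /n/ precedes the labial consonant /w/, so it assimilates in place to [m]. /ujofhuanfinwige/ → ujofhuamfimwige.
Rule 5 (final vowel raising): /e/ is a mid vowel in word-final position, so it raises to [i]. /ujofhuamfimwige/ → ujofhuamfimwigi.

ujofhuamfimwigi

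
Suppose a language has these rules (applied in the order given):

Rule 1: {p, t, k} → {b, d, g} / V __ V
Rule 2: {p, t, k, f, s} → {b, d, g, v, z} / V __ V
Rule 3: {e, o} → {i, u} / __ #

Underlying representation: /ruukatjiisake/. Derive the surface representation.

Rule 1 (intervocalic voicing): /k/ is a voiceless stop between vowels /u/ and /a/, so it voices to [g]. /k/ is a voiceless stop between vowels /a/ and /e/, so it voices to [g]. /ruukatjiisake/ → ruugatjiisage.
Rule 2 (intervocalic voicing): /s/ is a voiceless obstruent between vowels /i/ and /a/, so it voices to [z]. /ruugatjiisage/ → ruugatjiizage.
Rule 3 (final vowel raising): /e/ is a mid vowel in word-final position, so it raises to [i]. /ruugatjiizage/ → ruugatjiizagi.

ruugatjiizagi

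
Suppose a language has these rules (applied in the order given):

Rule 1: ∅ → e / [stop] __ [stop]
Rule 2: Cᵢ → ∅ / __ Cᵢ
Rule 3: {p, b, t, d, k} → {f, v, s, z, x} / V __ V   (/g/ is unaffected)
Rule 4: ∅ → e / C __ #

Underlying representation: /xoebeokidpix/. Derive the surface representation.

Rule 1 (stop-cluster e-epenthesis): /d/ and /p/ form a stop–stop cluster, so [e] is inserted between them. /xoebeokidpix/ → xoebeokidepix.
Rule 2 (degemination): no segment meets the environment; /xoebeokidepix/ is unchanged.
Rule 3 (intervocalic spirantization): /b/ is a stop between vowels /e/ and /e/, so it spirantizes to the fricative [v]. /k/ is a stop between vowels /o/ and /i/, so it spirantizes to the fricative [x]. /d/ is a stop between vowels /i/ and /e/, so it spirantizes to the fricative [z]. /p/ is a stop between vowels /e/ and /i/, so it spirantizes to the fricative [f]. /xoebeokidepix/ → xoeveoxizefix.
Rule 4 (final e-epenthesis): the form ends in the consonant /x/, so [e] is inserted word-finally. /xoeveoxizefix/ → xoeveoxizefixe.

xoeveoxizefixe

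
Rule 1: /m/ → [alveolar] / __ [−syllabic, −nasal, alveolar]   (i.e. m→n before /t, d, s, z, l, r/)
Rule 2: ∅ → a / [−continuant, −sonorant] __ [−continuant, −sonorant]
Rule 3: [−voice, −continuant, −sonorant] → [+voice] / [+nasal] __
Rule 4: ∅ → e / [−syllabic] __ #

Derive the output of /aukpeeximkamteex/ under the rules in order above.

Rule 1 (nasal place assimilation): /m/ precedes the alveolar consonant /t/, so it assimilates in place to [n]. /aukpeeximkamteex/ → aukpeeximkanteex.
Rule 2 (stop-cluster a-epenthesis): /k/ and /p/ form a stop–stop cluster, so [a] is inserted between them. /aukpeeximkanteex/ → aukapeeximkanteex.
Rule 3 (post-nasal voicing): /k/ is a voiceless stop immediately after the nasal /m/, so it voices to [g]. /t/ is a voiceless stop immediately after the nasal /n/, so it voices to [d]. /aukapeeximkanteex/ → aukapeeximgandeex.
Rule 4 (final e-epenthesis): the form ends in the consonant /x/, so [e] is inserted word-finally. /aukapeeximgandeex/ → aukapeeximgandeexe.

aukapeeximgandeexe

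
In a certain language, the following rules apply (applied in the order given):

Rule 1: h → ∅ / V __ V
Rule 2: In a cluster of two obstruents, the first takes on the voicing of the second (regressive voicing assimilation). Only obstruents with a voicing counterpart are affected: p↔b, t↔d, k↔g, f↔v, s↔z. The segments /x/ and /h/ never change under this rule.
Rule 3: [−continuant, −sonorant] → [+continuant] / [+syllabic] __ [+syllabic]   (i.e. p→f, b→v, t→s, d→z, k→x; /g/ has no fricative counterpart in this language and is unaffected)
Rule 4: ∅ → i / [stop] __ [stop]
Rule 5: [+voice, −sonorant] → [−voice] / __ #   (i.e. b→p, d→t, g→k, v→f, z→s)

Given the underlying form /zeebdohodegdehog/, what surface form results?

zeebidoozegideok

Rule 1 (intervocalic h-deletion): /h/ occurs between vowels /o/ and /o/, so it deletes. /h/ occurs between vowels /e/ and /o/, so it deletes. /zeebdohodegdehog/ → zeebdoodegdeog.
Rule 2 (regressive voicing assimilation): no segment meets the environment; /zeebdoodegdeog/ is unchanged.
Rule 3 (intervocalic spirantization): /d/ is a stop between vowels /o/ and /e/, so it spirantizes to the fricative [z]. /zeebdoodegdeog/ → zeebdoozegdeog.
Rule 4 (stop-cluster i-epenthesis): /b/ and /d/ form a stop–stop cluster, so [i] is inserted between them. /g/ and /d/ form a stop–stop cluster, so [i] is inserted between them. /zeebdoozegdeog/ → zeebidoozegideog.
Rule 5 (final devoicing): /g/ is a voiced obstruent in word-final position, so it devoices to [k]. /zeebidoozegideog/ → zeebidoozegideok.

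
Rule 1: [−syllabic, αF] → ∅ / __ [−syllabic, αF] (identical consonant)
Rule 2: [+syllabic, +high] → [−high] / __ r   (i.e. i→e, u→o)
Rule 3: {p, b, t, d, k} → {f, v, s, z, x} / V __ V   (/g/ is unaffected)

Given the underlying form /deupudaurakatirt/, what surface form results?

deufuzaoraxasert

Rule 1 (degemination): no segment meets the environment; /deupudaurakatirt/ is unchanged.
Rule 2 (pre-rhotic lowering): /u/ is a high vowel immediately before /r/, so it lowers to [o]. /i/ is a high vowel immediately before /r/, so it lowers to [e]. /deupudaurakatirt/ → deupudaorakatert.
Rule 3 (intervocalic spirantization): /p/ is a stop between vowels /u/ and /u/, so it spirantizes to the fricative [f]. /d/ is a stop between vowels /u/ and /a/, so it spirantizes to the fricative [z]. /k/ is a stop between vowels /a/ and /a/, so it spirantizes to the fricative [x]. /t/ is a stop between vowels /a/ and /e/, so it spirantizes to the fricative [s]. /deupudaorakatert/ → deufuzaoraxasert.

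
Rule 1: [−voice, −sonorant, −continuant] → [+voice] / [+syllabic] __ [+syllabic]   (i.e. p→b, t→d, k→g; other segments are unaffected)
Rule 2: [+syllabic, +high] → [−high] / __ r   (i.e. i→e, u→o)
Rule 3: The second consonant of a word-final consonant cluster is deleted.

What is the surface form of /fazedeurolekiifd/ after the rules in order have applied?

Rule 1 (intervocalic voicing): /k/ is a voiceless stop between vowels /e/ and /i/, so it voices to [g]. /fazedeurolekiifd/ → fazedeurolegiifd.
Rule 2 (pre-rhotic lowering): /u/ is a high vowel immediately before /r/, so it lowers to [o]. /fazedeurolegiifd/ → fazedeorolegiifd.
Rule 3 (final cluster simplification): /d/ is the second consonant of a word-final cluster /fd/, so it deletes. /fazedeorolegiifd/ → fazedeorolegiif.

fazedeorolegiif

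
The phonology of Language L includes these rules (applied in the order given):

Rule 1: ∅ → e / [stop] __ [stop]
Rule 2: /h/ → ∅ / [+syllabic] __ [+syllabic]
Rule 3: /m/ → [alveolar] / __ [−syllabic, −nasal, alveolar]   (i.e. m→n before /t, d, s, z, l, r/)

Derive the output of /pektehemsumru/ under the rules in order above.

Rule 1 (stop-cluster e-epenthesis): /k/ and /t/ form a stop–stop cluster, so [e] is inserted between them. /pektehemsumru/ → peketehemsumru.
Rule 2 (intervocalic h-deletion): /h/ occurs between vowels /e/ and /e/, so it deletes. /peketehemsumru/ → peketeemsumru.
Rule 3 (nasal place assimilation): /m/ precedes the alveolar consonant /s/, so it assimilates in place to [n]. /m/ precedes the alveolar consonant /r/, so it assimilates in place to [n]. /peketeemsumru/ → peketeensunru.

peketeensunru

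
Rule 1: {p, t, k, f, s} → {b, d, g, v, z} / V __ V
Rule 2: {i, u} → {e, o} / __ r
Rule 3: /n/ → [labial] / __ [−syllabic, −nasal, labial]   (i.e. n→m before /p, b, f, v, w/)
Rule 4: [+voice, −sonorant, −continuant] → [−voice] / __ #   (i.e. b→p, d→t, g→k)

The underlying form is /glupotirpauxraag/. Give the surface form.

gluboderpauxraak

Rule 1 (intervocalic voicing): /p/ is a voiceless obstruent between vowels /u/ and /o/, so it voices to [b]. /t/ is a voiceless obstruent between vowels /o/ and /i/, so it voices to [d]. /glupotirpauxraag/ → glubodirpauxraag.
Rule 2 (pre-rhotic lowering): /i/ is a high vowel immediately before /r/, so it lowers to [e]. /glubodirpauxraag/ → gluboderpauxraag.
Rule 3 (nasal place assimilation): no segment meets the environment; /gluboderpauxraag/ is unchanged.
Rule 4 (final devoicing): /g/ is a voiced stop in word-final position, so it devoices to [k]. /gluboderpauxraag/ → gluboderpauxraak.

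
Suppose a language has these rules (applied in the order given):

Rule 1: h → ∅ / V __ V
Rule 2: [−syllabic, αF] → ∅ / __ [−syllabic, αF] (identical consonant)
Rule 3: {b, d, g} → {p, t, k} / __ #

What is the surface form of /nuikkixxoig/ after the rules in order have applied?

Rule 1 (intervocalic h-deletion): no segment meets the environment; /nuikkixxoig/ is unchanged.
Rule 2 (degemination): /kk/ is a geminate; the first /k/ deletes. /xx/ is a geminate; the first /x/ deletes. /nuikkixxoig/ → nuikixoig.
Rule 3 (final devoicing): /g/ is a voiced stop in word-final position, so it devoices to [k]. /nuikixoig/ → nuikixoik.

nuikixoik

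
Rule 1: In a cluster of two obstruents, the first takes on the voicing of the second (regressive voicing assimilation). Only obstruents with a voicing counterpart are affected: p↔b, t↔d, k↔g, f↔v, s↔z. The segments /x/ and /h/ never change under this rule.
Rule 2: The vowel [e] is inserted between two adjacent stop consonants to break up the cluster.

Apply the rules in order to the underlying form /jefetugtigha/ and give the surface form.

Rule 1 (regressive voicing assimilation): /g/ precedes the voiceless obstruent /t/, so it devoices to [k] by assimilation. /g/ precedes the voiceless obstruent /h/, so it devoices to [k] by assimilation. /jefetugtigha/ → jefetuktikha.
Rule 2 (stop-cluster e-epenthesis): /k/ and /t/ form a stop–stop cluster, so [e] is inserted between them. /jefetuktikha/ → jefetuketikha.

jefetuketikha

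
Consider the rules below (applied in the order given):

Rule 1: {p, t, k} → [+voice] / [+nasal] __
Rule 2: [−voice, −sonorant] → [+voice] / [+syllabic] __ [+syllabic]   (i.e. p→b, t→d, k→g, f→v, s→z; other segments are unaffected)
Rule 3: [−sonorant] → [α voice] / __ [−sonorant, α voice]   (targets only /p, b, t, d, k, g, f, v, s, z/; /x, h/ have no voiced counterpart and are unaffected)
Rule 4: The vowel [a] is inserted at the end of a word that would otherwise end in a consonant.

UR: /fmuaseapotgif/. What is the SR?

fmuazeabodgifa

Rule 1 (post-nasal voicing): no segment meets the environment; /fmuaseapotgif/ is unchanged.
Rule 2 (intervocalic voicing): /s/ is a voiceless obstruent between vowels /a/ and /e/, so it voices to [z]. /p/ is a voiceless obstruent between vowels /a/ and /o/, so it voices to [b]. /fmuaseapotgif/ → fmuazeabotgif.
Rule 3 (regressive voicing assimilation): /t/ precedes the voiced obstruent /g/, so it voices to [d] by assimilation. /fmuazeabotgif/ → fmuazeabodgif.
Rule 4 (final a-epenthesis): the form ends in the consonant /f/, so [a] is inserted word-finally. /fmuazeabodgif/ → fmuazeabodgifa.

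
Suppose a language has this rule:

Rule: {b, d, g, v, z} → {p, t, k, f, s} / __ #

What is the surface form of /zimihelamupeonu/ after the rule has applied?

No segment of /zimihelamupeonu/ meets the structural description of the rule, so the form surfaces unchanged.

zimihelamupeonu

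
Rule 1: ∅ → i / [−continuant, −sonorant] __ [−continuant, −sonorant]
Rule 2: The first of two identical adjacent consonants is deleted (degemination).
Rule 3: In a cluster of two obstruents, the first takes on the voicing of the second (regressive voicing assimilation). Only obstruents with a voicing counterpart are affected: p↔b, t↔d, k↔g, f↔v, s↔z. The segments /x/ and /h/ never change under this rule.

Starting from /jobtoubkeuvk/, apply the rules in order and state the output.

Rule 1 (stop-cluster i-epenthesis): /b/ and /t/ form a stop–stop cluster, so [i] is inserted between them. /b/ and /k/ form a stop–stop cluster, so [i] is inserted between them. /jobtoubkeuvk/ → jobitoubikeuvk.
Rule 2 (degemination): no segment meets the environment; /jobitoubikeuvk/ is unchanged.
Rule 3 (regressive voicing assimilation): /v/ precedes the voiceless obstruent /k/, so it devoices to [f] by assimilation. /jobitoubikeuvk/ → jobitoubikeufk.

jobitoubikeufk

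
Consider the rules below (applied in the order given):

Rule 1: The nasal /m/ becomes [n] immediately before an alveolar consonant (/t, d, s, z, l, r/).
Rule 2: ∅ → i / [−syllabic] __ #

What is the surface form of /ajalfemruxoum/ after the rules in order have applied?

Rule 1 (nasal place assimilation): /m/ precedes the alveolar consonant /r/, so it assimilates in place to [n]. /ajalfemruxoum/ → ajalfenruxoum.
Rule 2 (final i-epenthesis): the form ends in the consonant /m/, so [i] is inserted word-finally. /ajalfenruxoum/ → ajalfenruxoumi.

ajalfenruxoumi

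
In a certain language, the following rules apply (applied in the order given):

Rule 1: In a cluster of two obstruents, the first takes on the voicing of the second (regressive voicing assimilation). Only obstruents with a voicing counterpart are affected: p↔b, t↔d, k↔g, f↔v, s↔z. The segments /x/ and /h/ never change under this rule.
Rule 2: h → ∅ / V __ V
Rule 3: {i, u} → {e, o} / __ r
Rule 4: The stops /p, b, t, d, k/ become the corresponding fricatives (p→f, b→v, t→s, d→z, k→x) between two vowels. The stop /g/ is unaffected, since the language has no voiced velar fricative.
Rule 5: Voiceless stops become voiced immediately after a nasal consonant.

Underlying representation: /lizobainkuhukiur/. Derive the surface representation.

lizovainguuxior

Rule 1 (regressive voicing assimilation): no segment meets the environment; /lizobainkuhukiur/ is unchanged.
Rule 2 (intervocalic h-deletion): /h/ occurs between vowels /u/ and /u/, so it deletes. /lizobainkuhukiur/ → lizobainkuukiur.
Rule 3 (pre-rhotic lowering): /u/ is a high vowel immediately before /r/, so it lowers to [o]. /lizobainkuukiur/ → lizobainkuukior.
Rule 4 (intervocalic spirantization): /b/ is a stop between vowels /o/ and /a/, so it spirantizes to the fricative [v]. /k/ is a stop between vowels /u/ and /i/, so it spirantizes to the fricative [x]. /lizobainkuukior/ → lizovainkuuxior.
Rule 5 (post-nasal voicing): /k/ is a voiceless stop immediately after the nasal /n/, so it voices to [g]. /lizovainkuuxior/ → lizovainguuxior.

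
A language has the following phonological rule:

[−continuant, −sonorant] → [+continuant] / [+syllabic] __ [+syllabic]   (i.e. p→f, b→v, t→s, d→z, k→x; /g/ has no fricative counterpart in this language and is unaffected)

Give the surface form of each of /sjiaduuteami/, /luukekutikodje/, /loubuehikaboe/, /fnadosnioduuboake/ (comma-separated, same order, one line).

sjiazuuseami, luuxexusixodje, louvuehixavoe, fnazosniozuuvoaxe

/sjiaduuteami/: /d/ is a stop between vowels /a/ and /u/, so it spirantizes to the fricative [z]. /t/ is a stop between vowels /u/ and /e/, so it spirantizes to the fricative [s]. → [sjiazuuseami].
/luukekutikodje/: /k/ is a stop between vowels /u/ and /e/, so it spirantizes to the fricative [x]. /k/ is a stop between vowels /e/ and /u/, so it spirantizes to the fricative [x]. /t/ is a stop between vowels /u/ and /i/, so it spirantizes to the fricative [s]. /k/ is a stop between vowels /i/ and /o/, so it spirantizes to the fricative [x]. → [luuxexusixodje].
/loubuehikaboe/: /b/ is a stop between vowels /u/ and /u/, so it spirantizes to the fricative [v]. /k/ is a stop between vowels /i/ and /a/, so it spirantizes to the fricative [x]. /b/ is a stop between vowels /a/ and /o/, so it spirantizes to the fricative [v]. → [louvuehixavoe].
/fnadosnioduuboake/: /d/ is a stop between vowels /a/ and /o/, so it spirantizes to the fricative [z]. /d/ is a stop between vowels /o/ and /u/, so it spirantizes to the fricative [z]. /b/ is a stop between vowels /u/ and /o/, so it spirantizes to the fricative [v]. /k/ is a stop between vowels /a/ and /e/, so it spirantizes to the fricative [x]. → [fnazosniozuuvoaxe].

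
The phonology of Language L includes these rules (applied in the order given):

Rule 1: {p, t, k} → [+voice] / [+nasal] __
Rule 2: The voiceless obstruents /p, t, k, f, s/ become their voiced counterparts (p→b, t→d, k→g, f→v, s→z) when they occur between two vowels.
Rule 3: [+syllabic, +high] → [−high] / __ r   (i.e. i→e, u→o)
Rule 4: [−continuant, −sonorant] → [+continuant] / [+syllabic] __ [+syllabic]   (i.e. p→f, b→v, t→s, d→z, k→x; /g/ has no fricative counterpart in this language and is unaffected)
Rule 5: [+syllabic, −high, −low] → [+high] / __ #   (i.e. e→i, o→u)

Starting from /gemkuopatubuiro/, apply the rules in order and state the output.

Rule 1 (post-nasal voicing): /k/ is a voiceless stop immediately after the nasal /m/, so it voices to [g]. /gemkuopatubuiro/ → gemguopatubuiro.
Rule 2 (intervocalic voicing): /p/ is a voiceless obstruent between vowels /o/ and /a/, so it voices to [b]. /t/ is a voiceless obstruent between vowels /a/ and /u/, so it voices to [d]. /gemguopatubuiro/ → gemguobadubuiro.
Rule 3 (pre-rhotic lowering): /i/ is a high vowel immediately before /r/, so it lowers to [e]. /gemguobadubuiro/ → gemguobadubuero.
Rule 4 (intervocalic spirantization): /b/ is a stop between vowels /o/ and /a/, so it spirantizes to the fricative [v]. /d/ is a stop between vowels /a/ and /u/, so it spirantizes to the fricative [z]. /b/ is a stop between vowels /u/ and /u/, so it spirantizes to the fricative [v]. /gemguobadubuero/ → gemguovazuvuero.
Rule 5 (final vowel raising): /o/ is a mid vowel in word-final position, so it raises to [u]. /gemguovazuvuero/ → gemguovazuvueru.

gemguovazuvueru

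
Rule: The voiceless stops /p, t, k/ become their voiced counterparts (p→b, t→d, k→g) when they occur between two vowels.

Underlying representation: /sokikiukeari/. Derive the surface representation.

/k/ is a voiceless stop between vowels /o/ and /i/, so it voices to [g].
/k/ is a voiceless stop between vowels /i/ and /i/, so it voices to [g].
/k/ is a voiceless stop between vowels /u/ and /e/, so it voices to [g].
Surface form: [sogigiugeari].

sogigiugeari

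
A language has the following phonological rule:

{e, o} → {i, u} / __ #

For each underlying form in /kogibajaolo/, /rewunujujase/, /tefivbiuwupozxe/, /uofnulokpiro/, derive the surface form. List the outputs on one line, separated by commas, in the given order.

/kogibajaolo/: /o/ is a mid vowel in word-final position, so it raises to [u]. → [kogibajaolu].
/rewunujujase/: /e/ is a mid vowel in word-final position, so it raises to [i]. → [rewunujujasi].
/tefivbiuwupozxe/: /e/ is a mid vowel in word-final position, so it raises to [i]. → [tefivbiuwupozxi].
/uofnulokpiro/: /o/ is a mid vowel in word-final position, so it raises to [u]. → [uofnulokpiru].

kogibajaolu, rewunujujasi, tefivbiuwupozxi, uofnulokpiru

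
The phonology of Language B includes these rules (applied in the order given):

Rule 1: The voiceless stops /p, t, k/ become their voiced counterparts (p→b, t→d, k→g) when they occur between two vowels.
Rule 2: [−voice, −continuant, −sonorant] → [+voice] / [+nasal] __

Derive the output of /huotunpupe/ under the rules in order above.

huodunbube

Rule 1 (intervocalic voicing): /t/ is a voiceless stop between vowels /o/ and /u/, so it voices to [d]. /p/ is a voiceless stop between vowels /u/ and /e/, so it voices to [b]. /huotunpupe/ → huodunpube.
Rule 2 (post-nasal voicing): /p/ is a voiceless stop immediately after the nasal /n/, so it voices to [b]. /huodunpube/ → huodunbube.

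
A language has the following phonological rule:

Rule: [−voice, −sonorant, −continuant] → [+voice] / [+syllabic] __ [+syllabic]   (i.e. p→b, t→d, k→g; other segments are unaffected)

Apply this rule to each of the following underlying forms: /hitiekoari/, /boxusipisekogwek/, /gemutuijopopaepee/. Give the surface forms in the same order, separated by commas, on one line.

/hitiekoari/: /t/ is a voiceless stop between vowels /i/ and /i/, so it voices to [d]. /k/ is a voiceless stop between vowels /e/ and /o/, so it voices to [g]. → [hidiegoari].
/boxusipisekogwek/: /p/ is a voiceless stop between vowels /i/ and /i/, so it voices to [b]. /k/ is a voiceless stop between vowels /e/ and /o/, so it voices to [g]. → [boxusibisegogwek].
/gemutuijopopaepee/: /t/ is a voiceless stop between vowels /u/ and /u/, so it voices to [d]. /p/ is a voiceless stop between vowels /o/ and /o/, so it voices to [b]. /p/ is a voiceless stop between vowels /o/ and /a/, so it voices to [b]. /p/ is a voiceless stop between vowels /e/ and /e/, so it voices to [b]. → [gemuduijobobaebee].

hidiegoari, boxusibisegogwek, gemuduijobobaebee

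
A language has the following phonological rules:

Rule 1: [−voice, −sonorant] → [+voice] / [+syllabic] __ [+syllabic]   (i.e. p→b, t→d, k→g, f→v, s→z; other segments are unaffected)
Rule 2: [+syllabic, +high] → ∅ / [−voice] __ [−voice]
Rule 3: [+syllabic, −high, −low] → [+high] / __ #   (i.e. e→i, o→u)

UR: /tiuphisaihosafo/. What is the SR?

tiuphizaihozavu

Rule 1 (intervocalic voicing): /s/ is a voiceless obstruent between vowels /i/ and /a/, so it voices to [z]. /s/ is a voiceless obstruent between vowels /o/ and /a/, so it voices to [z]. /f/ is a voiceless obstruent between vowels /a/ and /o/, so it voices to [v]. /tiuphisaihosafo/ → tiuphizaihozavo.
Rule 2 (high vowel syncope): no segment meets the environment; /tiuphizaihozavo/ is unchanged.
Rule 3 (final vowel raising): /o/ is a mid vowel in word-final position, so it raises to [u]. /tiuphizaihozavo/ → tiuphizaihozavu.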